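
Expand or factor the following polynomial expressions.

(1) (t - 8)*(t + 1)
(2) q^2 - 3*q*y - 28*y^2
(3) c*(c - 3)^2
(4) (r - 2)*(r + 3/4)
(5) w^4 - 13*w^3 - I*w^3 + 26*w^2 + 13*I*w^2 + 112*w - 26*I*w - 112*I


(1) = t^2 - 7*t - 8
(2) = (q - 7*y)*(q + 4*y)
(3) = c^3 - 6*c^2 + 9*c
(4) = r^2 - 5*r/4 - 3/2
(5) = (w - 8)*(w - 7)*(w + 2)*(w - I)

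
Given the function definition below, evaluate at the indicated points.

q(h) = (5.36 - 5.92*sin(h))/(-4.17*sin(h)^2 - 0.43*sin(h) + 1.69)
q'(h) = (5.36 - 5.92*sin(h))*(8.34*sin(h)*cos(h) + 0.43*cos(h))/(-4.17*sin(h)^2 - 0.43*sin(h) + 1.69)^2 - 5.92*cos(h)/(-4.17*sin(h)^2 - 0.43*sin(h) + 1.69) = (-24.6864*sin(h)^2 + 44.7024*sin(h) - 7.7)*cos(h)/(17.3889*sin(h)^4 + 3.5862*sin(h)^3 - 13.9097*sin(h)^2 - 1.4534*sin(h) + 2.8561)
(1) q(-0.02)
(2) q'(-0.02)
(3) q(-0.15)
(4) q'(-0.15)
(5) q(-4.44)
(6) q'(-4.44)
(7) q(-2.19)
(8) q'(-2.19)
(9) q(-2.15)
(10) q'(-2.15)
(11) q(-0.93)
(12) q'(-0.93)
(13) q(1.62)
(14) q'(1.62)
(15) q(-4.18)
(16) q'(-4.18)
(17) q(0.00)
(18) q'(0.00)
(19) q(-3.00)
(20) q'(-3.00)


(1) = 3.23
(2) = -2.99
(3) = 3.76
(4) = -5.35
(5) = 0.13
(6) = -0.50
(7) = -14.04
(8) = 66.74
(9) = -11.84
(10) = 45.04
(11) = -15.67
(12) = -85.38
(13) = 0.19
(14) = -0.07
(15) = -0.15
(16) = -2.01
(17) = 3.17
(18) = -2.70
(19) = 3.72
(20) = 5.16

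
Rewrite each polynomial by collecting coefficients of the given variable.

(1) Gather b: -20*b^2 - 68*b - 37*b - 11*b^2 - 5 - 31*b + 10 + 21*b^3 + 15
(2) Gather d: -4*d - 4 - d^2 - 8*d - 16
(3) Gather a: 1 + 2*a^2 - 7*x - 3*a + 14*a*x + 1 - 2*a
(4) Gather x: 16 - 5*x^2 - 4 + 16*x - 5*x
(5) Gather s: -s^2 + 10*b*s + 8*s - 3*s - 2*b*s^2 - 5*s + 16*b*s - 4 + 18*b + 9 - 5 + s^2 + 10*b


(1) = 21*b^3 - 31*b^2 - 136*b + 20
(2) = -d^2 - 12*d - 20
(3) = 2*a^2 + a*(14*x - 5) - 7*x + 2
(4) = -5*x^2 + 11*x + 12
(5) = -2*b*s^2 + 26*b*s + 28*b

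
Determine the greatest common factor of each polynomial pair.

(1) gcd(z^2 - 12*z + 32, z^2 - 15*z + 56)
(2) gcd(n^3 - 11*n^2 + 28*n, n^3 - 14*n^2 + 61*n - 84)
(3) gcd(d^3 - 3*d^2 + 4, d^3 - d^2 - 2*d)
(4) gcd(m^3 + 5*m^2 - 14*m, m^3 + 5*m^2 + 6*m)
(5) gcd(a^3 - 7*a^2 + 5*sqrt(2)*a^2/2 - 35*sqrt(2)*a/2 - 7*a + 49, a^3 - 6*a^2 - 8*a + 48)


(1) = z - 8
(2) = n^2 - 11*n + 28
(3) = gcd((d - 2)^2*(d + 1), d*(d - 2)*(d + 1)) = d^2 - d - 2
(4) = m
(5) = 1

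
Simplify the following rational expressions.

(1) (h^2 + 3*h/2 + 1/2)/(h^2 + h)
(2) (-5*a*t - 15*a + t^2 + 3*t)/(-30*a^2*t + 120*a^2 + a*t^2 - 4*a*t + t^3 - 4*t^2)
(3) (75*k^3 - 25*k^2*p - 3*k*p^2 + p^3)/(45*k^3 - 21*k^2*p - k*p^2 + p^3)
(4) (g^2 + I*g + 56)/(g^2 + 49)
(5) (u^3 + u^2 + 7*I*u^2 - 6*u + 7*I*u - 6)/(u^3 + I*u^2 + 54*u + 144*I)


(1) = (2*h + 1)/(2*h)
(2) = (t + 3)/(6*a*t - 24*a + t^2 - 4*t)
(3) = (-5*k + p)/(-3*k + p)
(4) = (g + 8*I)/(g + 7*I)
(5) = (u^2 + u*(1 + I) + I)/(u^2 - 5*I*u + 24)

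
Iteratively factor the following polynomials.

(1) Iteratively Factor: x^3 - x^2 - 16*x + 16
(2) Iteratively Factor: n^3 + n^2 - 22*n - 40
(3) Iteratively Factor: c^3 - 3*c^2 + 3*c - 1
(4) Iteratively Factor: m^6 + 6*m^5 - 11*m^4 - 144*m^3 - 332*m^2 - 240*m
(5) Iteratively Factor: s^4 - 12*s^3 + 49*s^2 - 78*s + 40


(1) = (x - 4)*(x^2 + 3*x - 4) = (x - 4)*(x - 1)*(x + 4)
(2) = (n + 4)*(n^2 - 3*n - 10) = (n + 2)*(n + 4)*(n - 5)
(3) = (c - 1)*(c^2 - 2*c + 1) = (c - 1)^2*(c - 1)
(4) = (m + 3)*(m^5 + 3*m^4 - 20*m^3 - 84*m^2 - 80*m) = m*(m + 3)*(m^4 + 3*m^3 - 20*m^2 - 84*m - 80) = m*(m + 2)*(m + 3)*(m^3 + m^2 - 22*m - 40) = m*(m + 2)^2*(m + 3)*(m^2 - m - 20) = m*(m + 2)^2*(m + 3)*(m + 4)*(m - 5)
(5) = (s - 5)*(s^3 - 7*s^2 + 14*s - 8) = (s - 5)*(s - 2)*(s^2 - 5*s + 4) = (s - 5)*(s - 2)*(s - 1)*(s - 4)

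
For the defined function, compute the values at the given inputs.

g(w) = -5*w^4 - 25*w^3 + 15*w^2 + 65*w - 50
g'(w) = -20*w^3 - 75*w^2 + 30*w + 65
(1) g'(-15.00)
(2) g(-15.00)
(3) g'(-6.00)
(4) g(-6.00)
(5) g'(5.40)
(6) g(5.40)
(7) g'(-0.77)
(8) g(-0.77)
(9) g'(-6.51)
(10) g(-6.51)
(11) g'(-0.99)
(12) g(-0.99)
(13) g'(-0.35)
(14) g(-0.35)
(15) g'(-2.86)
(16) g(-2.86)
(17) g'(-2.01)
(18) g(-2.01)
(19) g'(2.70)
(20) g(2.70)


(1) = 50240.00
(2) = -166400.00
(3) = 1505.00
(4) = -980.00
(5) = -5109.28
(6) = -7449.73
(7) = 6.56
(8) = -81.50
(9) = 2209.08
(10) = -1920.45
(11) = -18.80
(12) = -80.19
(13) = 46.17
(14) = -69.92
(15) = -166.40
(16) = 137.11
(17) = -135.90
(18) = 1.35
(19) = -794.41
(20) = -522.95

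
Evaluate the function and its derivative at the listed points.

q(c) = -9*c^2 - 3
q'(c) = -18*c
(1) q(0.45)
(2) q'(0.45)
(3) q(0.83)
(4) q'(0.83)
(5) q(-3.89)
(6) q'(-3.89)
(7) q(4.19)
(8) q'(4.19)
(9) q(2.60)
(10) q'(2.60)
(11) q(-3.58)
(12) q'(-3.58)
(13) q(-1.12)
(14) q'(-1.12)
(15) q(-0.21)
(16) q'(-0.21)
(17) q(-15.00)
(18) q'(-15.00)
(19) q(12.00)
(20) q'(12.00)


(1) = -4.82
(2) = -8.10
(3) = -9.20
(4) = -14.94
(5) = -139.19
(6) = 70.02
(7) = -161.00
(8) = -75.42
(9) = -63.84
(10) = -46.80
(11) = -118.35
(12) = 64.44
(13) = -14.29
(14) = 20.16
(15) = -3.40
(16) = 3.78
(17) = -2028.00
(18) = 270.00
(19) = -1299.00
(20) = -216.00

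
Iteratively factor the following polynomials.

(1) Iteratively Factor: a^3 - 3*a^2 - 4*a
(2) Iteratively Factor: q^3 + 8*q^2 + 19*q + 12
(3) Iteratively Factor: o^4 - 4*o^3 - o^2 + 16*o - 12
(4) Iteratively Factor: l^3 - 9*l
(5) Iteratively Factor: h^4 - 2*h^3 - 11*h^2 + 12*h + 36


(1) = (a - 4)*(a^2 + a) = (a - 4)*(a + 1)*(a)
(2) = (q + 4)*(q^2 + 4*q + 3) = (q + 1)*(q + 4)*(q + 3)
(3) = (o - 1)*(o^3 - 3*o^2 - 4*o + 12) = (o - 3)*(o - 1)*(o^2 - 4) = (o - 3)*(o - 2)*(o - 1)*(o + 2)
(4) = (l)*(l^2 - 9) = l*(l + 3)*(l - 3)
(5) = (h - 3)*(h^3 + h^2 - 8*h - 12) = (h - 3)^2*(h^2 + 4*h + 4) = (h - 3)^2*(h + 2)*(h + 2)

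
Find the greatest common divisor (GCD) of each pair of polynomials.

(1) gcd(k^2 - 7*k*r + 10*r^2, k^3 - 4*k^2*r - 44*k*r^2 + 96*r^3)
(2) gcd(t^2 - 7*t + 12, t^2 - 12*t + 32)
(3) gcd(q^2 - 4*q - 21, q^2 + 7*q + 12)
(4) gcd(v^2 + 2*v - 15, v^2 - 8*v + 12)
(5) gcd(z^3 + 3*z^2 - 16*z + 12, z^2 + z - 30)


(1) = -k + 2*r
(2) = t - 4
(3) = gcd((q - 7)*(q + 3), (q + 3)*(q + 4)) = q + 3
(4) = 1
(5) = z + 6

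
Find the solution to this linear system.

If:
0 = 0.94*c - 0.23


Then:
c = 0.24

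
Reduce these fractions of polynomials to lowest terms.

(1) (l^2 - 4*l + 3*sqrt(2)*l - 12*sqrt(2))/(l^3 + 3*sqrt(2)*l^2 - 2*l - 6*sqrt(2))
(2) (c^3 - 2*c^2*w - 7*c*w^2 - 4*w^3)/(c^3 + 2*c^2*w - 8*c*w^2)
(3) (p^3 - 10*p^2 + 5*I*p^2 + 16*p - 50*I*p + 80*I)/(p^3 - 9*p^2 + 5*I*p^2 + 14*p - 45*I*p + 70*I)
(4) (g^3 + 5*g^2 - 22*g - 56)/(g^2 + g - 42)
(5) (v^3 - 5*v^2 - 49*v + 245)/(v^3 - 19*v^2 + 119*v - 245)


(1) = (l - 4)/(l^2 - 2)
(2) = (-c^3 + 2*c^2*w + 7*c*w^2 + 4*w^3)/(-c^3 - 2*c^2*w + 8*c*w^2)
(3) = (p - 8)/(p - 7)
(4) = (g^2 - 2*g - 8)/(g - 6)
(5) = (v + 7)/(v - 7)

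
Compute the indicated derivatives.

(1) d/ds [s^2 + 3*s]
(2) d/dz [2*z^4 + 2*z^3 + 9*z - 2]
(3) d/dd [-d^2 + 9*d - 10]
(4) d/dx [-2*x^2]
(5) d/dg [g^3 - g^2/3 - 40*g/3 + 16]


(1) = 2*s + 3
(2) = 8*z^3 + 6*z^2 + 9
(3) = 9 - 2*d
(4) = -4*x
(5) = 3*g^2 - 2*g/3 - 40/3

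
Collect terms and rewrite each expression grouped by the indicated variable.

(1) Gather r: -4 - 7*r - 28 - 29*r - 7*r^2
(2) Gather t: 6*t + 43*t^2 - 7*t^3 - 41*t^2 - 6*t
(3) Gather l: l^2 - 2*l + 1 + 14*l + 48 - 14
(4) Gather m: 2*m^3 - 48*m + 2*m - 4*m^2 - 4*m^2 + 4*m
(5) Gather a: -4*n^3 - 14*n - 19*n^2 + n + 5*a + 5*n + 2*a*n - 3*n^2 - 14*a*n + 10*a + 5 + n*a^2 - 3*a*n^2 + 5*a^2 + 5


(1) = -7*r^2 - 36*r - 32
(2) = -7*t^3 + 2*t^2
(3) = l^2 + 12*l + 35
(4) = 2*m^3 - 8*m^2 - 42*m
(5) = a^2*(n + 5) + a*(-3*n^2 - 12*n + 15) - 4*n^3 - 22*n^2 - 8*n + 10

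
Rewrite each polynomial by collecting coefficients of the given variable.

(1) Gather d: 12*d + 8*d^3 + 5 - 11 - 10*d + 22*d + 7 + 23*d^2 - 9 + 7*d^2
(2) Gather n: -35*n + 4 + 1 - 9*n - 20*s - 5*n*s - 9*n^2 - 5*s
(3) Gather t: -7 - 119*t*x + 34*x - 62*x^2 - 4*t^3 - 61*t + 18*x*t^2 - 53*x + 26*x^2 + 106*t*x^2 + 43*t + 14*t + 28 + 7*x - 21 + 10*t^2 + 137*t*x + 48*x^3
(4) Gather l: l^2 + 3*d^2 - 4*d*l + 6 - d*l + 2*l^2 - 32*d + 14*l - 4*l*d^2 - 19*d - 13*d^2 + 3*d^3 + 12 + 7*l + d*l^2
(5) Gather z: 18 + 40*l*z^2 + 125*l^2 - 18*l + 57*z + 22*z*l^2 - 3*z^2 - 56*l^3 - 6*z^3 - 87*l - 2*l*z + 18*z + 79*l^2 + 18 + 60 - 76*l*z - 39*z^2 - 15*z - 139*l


(1) = 8*d^3 + 30*d^2 + 24*d - 8
(2) = -9*n^2 + n*(-5*s - 44) - 25*s + 5
(3) = -4*t^3 + t^2*(18*x + 10) + t*(106*x^2 + 18*x - 4) + 48*x^3 - 36*x^2 - 12*x
(4) = 3*d^3 - 10*d^2 - 51*d + l^2*(d + 3) + l*(-4*d^2 - 5*d + 21) + 18
(5) = -56*l^3 + 204*l^2 - 244*l - 6*z^3 + z^2*(40*l - 42) + z*(22*l^2 - 78*l + 60) + 96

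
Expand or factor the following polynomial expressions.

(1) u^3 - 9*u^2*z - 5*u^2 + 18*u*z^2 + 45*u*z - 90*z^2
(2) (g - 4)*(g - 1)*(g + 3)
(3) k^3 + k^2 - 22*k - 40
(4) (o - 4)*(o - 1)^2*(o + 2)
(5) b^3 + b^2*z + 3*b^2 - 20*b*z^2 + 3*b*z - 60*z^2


(1) = (u - 5)*(u - 6*z)*(u - 3*z)
(2) = g^3 - 2*g^2 - 11*g + 12
(3) = (k - 5)*(k + 2)*(k + 4)
(4) = o^4 - 4*o^3 - 3*o^2 + 14*o - 8
(5) = (b + 3)*(b - 4*z)*(b + 5*z)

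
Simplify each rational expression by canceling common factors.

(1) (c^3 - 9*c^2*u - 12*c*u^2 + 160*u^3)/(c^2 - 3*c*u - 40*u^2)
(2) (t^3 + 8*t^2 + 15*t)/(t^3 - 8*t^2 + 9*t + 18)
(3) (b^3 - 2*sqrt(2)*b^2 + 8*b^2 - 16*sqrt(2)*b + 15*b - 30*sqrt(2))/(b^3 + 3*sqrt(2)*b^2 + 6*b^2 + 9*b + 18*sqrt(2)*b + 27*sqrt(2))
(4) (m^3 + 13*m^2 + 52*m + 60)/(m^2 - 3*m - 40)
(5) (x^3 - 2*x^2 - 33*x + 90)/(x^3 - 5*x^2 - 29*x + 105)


(1) = (c^2 - c*u - 20*u^2)/(c + 5*u)
(2) = (t^3 + 8*t^2 + 15*t)/(t^3 - 8*t^2 + 9*t + 18)
(3) = (b^2 + b*(5 - 2*sqrt(2)) - 10*sqrt(2))/(b^2 + b*(3 + 3*sqrt(2)) + 9*sqrt(2))
(4) = (m^2 + 8*m + 12)/(m - 8)
(5) = (x^2 + x - 30)/(x^2 - 2*x - 35)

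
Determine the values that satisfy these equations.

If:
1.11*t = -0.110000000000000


Then:
t = -0.10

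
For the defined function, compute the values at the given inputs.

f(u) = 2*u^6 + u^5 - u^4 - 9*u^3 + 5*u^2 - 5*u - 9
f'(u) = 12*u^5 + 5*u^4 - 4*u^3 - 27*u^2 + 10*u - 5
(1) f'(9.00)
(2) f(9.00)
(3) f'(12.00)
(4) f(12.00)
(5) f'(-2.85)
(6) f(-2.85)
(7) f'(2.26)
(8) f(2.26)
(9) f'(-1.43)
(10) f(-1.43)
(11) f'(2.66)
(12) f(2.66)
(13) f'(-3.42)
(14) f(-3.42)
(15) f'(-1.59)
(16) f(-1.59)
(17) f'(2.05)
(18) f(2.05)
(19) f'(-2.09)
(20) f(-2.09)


(1) = 736375.00
(2) = 1109160.00
(3) = 3078979.00
(4) = 6185163.00
(5) = -2086.68
(6) = 1071.96
(7) = 671.46
(8) = 200.71
(9) = -113.66
(10) = 41.63
(11) = 1603.64
(12) = 635.26
(13) = -5125.48
(14) = 3022.19
(15) = -163.07
(16) = 63.53
(17) = 390.34
(18) = 91.21
(19) = -490.45
(20) = 213.19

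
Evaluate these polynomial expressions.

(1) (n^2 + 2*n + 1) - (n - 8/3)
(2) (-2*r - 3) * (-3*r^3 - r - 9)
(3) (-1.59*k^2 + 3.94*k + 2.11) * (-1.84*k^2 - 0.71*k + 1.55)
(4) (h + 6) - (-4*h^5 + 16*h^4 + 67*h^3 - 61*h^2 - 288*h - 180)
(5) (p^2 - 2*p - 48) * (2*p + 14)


(1) = n^2 + n + 11/3
(2) = 6*r^4 + 9*r^3 + 2*r^2 + 21*r + 27
(3) = 2.9256*k^4 - 6.1207*k^3 - 9.1443*k^2 + 4.6089*k + 3.2705
(4) = 4*h^5 - 16*h^4 - 67*h^3 + 61*h^2 + 289*h + 186
(5) = 2*p^3 + 10*p^2 - 124*p - 672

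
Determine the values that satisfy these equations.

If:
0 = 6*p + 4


Then:
p = -2/3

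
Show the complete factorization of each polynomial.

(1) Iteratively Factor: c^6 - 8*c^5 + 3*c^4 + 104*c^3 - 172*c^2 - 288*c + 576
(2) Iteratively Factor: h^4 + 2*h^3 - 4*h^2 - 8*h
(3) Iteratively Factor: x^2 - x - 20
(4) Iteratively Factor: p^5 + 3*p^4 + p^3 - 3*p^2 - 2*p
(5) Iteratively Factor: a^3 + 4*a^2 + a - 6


(1) = (c - 4)*(c^5 - 4*c^4 - 13*c^3 + 52*c^2 + 36*c - 144) = (c - 4)*(c - 3)*(c^4 - c^3 - 16*c^2 + 4*c + 48) = (c - 4)*(c - 3)*(c + 3)*(c^3 - 4*c^2 - 4*c + 16) = (c - 4)*(c - 3)*(c - 2)*(c + 3)*(c^2 - 2*c - 8) = (c - 4)^2*(c - 3)*(c - 2)*(c + 3)*(c + 2)
(2) = (h + 2)*(h^3 - 4*h) = (h + 2)^2*(h^2 - 2*h) = (h - 2)*(h + 2)^2*(h)
(3) = (x - 5)*(x + 4)
(4) = (p + 1)*(p^4 + 2*p^3 - p^2 - 2*p) = (p - 1)*(p + 1)*(p^3 + 3*p^2 + 2*p) = (p - 1)*(p + 1)*(p + 2)*(p^2 + p) = p*(p - 1)*(p + 1)*(p + 2)*(p + 1)
(5) = (a - 1)*(a^2 + 5*a + 6) = (a - 1)*(a + 2)*(a + 3)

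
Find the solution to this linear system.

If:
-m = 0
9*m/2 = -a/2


Then:
a = 0
m = 0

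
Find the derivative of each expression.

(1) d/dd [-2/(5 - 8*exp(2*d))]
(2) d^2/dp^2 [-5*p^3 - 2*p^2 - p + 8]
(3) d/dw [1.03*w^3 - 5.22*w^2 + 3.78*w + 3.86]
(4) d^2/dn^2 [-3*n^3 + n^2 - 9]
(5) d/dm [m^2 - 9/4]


(1) = -32*exp(2*d)/(8*exp(2*d) - 5)^2
(2) = -30*p - 4
(3) = 3.09*w^2 - 10.44*w + 3.78
(4) = 2 - 18*n
(5) = 2*m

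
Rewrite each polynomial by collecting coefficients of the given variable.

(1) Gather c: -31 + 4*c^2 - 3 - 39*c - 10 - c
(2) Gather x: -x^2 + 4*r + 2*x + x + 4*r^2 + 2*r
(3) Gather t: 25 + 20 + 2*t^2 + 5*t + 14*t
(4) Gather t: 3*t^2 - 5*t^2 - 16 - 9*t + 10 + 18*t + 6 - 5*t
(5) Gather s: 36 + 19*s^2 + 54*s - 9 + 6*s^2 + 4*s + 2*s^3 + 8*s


(1) = 4*c^2 - 40*c - 44
(2) = 4*r^2 + 6*r - x^2 + 3*x
(3) = 2*t^2 + 19*t + 45
(4) = -2*t^2 + 4*t
(5) = 2*s^3 + 25*s^2 + 66*s + 27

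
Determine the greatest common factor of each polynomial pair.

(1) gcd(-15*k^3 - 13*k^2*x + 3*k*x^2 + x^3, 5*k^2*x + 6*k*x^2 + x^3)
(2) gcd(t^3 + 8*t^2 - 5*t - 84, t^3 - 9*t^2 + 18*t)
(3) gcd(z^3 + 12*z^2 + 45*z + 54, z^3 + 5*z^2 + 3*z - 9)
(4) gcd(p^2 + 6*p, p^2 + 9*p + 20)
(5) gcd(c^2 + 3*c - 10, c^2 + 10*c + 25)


(1) = gcd((-3*k + x)*(k + x)*(5*k + x), x*(k + x)*(5*k + x)) = 5*k^2 + 6*k*x + x^2
(2) = t - 3
(3) = gcd((z + 3)^2*(z + 6), (z - 1)*(z + 3)^2) = z^2 + 6*z + 9
(4) = 1
(5) = gcd((c - 2)*(c + 5), (c + 5)^2) = c + 5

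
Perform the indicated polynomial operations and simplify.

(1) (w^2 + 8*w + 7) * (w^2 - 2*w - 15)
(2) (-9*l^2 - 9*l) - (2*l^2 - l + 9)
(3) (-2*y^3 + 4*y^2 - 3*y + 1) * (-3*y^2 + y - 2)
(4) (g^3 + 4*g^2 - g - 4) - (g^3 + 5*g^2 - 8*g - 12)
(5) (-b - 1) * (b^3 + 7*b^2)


(1) = w^4 + 6*w^3 - 24*w^2 - 134*w - 105
(2) = -11*l^2 - 8*l - 9
(3) = 6*y^5 - 14*y^4 + 17*y^3 - 14*y^2 + 7*y - 2
(4) = -g^2 + 7*g + 8
(5) = -b^4 - 8*b^3 - 7*b^2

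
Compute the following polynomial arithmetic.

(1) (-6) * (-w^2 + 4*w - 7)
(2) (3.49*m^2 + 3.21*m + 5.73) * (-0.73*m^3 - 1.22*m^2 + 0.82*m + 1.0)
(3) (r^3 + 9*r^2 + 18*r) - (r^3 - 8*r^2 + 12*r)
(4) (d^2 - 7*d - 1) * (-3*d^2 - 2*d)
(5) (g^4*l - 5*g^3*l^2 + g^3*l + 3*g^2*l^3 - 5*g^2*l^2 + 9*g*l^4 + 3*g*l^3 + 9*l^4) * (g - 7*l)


(1) = 6*w^2 - 24*w + 42
(2) = -2.5477*m^5 - 6.6011*m^4 - 5.2373*m^3 - 0.8684*m^2 + 7.9086*m + 5.73
(3) = 17*r^2 + 6*r
(4) = -3*d^4 + 19*d^3 + 17*d^2 + 2*d
(5) = g^5*l - 12*g^4*l^2 + g^4*l + 38*g^3*l^3 - 12*g^3*l^2 - 12*g^2*l^4 + 38*g^2*l^3 - 63*g*l^5 - 12*g*l^4 - 63*l^5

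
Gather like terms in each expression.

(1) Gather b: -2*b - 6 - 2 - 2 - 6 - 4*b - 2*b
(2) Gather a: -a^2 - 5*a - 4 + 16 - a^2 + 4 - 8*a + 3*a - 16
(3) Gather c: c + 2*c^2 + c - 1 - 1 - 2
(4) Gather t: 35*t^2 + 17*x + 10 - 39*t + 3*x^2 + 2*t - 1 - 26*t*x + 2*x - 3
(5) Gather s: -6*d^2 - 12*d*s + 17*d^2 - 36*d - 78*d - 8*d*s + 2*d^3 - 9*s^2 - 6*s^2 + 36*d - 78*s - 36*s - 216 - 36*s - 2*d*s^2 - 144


(1) = -8*b - 16
(2) = -2*a^2 - 10*a
(3) = 2*c^2 + 2*c - 4
(4) = 35*t^2 + t*(-26*x - 37) + 3*x^2 + 19*x + 6
(5) = 2*d^3 + 11*d^2 - 78*d + s^2*(-2*d - 15) + s*(-20*d - 150) - 360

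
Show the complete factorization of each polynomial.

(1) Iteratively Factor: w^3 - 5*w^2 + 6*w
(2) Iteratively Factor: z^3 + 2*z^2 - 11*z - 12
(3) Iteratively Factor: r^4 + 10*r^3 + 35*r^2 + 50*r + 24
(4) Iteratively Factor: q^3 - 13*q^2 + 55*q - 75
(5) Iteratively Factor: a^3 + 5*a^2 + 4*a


(1) = (w - 3)*(w^2 - 2*w) = w*(w - 3)*(w - 2)
(2) = (z + 4)*(z^2 - 2*z - 3) = (z + 1)*(z + 4)*(z - 3)
(3) = (r + 2)*(r^3 + 8*r^2 + 19*r + 12) = (r + 2)*(r + 4)*(r^2 + 4*r + 3) = (r + 2)*(r + 3)*(r + 4)*(r + 1)
(4) = (q - 5)*(q^2 - 8*q + 15) = (q - 5)*(q - 3)*(q - 5)
(5) = (a + 4)*(a^2 + a) = a*(a + 4)*(a + 1)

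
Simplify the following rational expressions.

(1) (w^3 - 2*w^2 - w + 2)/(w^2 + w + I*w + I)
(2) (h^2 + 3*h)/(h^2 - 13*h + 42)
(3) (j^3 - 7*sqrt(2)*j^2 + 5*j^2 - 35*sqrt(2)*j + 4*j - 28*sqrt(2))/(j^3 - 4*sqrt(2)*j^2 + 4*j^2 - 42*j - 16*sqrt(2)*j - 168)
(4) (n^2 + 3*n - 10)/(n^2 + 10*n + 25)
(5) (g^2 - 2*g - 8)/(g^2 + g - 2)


(1) = (w^2 - 3*w + 2)/(w + I)
(2) = (h^2 + 3*h)/(h^2 - 13*h + 42)
(3) = (j + 1)/(j + 3*sqrt(2))
(4) = (n - 2)/(n + 5)
(5) = (g - 4)/(g - 1)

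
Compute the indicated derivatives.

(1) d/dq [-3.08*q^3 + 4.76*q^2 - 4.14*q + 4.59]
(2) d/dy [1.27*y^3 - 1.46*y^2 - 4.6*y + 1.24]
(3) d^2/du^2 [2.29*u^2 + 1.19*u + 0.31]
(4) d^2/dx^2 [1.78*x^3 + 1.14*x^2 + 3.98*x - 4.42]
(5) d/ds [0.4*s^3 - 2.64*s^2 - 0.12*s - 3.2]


(1) = -9.24*q^2 + 9.52*q - 4.14
(2) = 3.81*y^2 - 2.92*y - 4.6
(3) = 4.58000000000000
(4) = 10.68*x + 2.28
(5) = 1.2*s^2 - 5.28*s - 0.12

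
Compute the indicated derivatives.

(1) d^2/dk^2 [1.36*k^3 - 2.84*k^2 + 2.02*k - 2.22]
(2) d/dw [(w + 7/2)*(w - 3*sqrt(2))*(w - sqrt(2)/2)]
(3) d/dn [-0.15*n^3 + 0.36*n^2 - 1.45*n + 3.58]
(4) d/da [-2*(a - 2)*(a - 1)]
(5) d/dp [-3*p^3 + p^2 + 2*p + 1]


(1) = 8.16*k - 5.68
(2) = 3*w^2 - 7*sqrt(2)*w + 7*w - 49*sqrt(2)/4 + 3
(3) = -0.45*n^2 + 0.72*n - 1.45
(4) = 6 - 4*a
(5) = -9*p^2 + 2*p + 2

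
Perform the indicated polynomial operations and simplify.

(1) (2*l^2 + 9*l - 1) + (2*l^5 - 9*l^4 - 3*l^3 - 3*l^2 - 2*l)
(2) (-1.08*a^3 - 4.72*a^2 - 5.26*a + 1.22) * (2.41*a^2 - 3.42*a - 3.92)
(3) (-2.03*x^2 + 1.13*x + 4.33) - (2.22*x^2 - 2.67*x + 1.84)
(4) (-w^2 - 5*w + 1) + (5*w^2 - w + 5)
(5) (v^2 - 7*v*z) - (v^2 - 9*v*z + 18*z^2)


(1) = 2*l^5 - 9*l^4 - 3*l^3 - l^2 + 7*l - 1
(2) = -2.6028*a^5 - 7.6816*a^4 + 7.6994*a^3 + 39.4318*a^2 + 16.4468*a - 4.7824
(3) = -4.25*x^2 + 3.8*x + 2.49
(4) = 4*w^2 - 6*w + 6
(5) = 2*v*z - 18*z^2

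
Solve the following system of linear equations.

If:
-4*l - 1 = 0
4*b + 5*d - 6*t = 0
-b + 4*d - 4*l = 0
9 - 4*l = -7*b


Then:
b = -10/7
d = -17/28
l = -1/4
t = -35/24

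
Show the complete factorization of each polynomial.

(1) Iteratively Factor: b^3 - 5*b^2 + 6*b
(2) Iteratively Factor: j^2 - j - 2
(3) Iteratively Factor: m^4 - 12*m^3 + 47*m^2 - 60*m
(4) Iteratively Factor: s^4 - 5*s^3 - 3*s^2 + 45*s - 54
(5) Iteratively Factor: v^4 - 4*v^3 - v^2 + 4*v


(1) = (b)*(b^2 - 5*b + 6) = b*(b - 2)*(b - 3)
(2) = (j - 2)*(j + 1)
(3) = (m - 4)*(m^3 - 8*m^2 + 15*m) = (m - 4)*(m - 3)*(m^2 - 5*m) = m*(m - 4)*(m - 3)*(m - 5)
(4) = (s - 3)*(s^3 - 2*s^2 - 9*s + 18) = (s - 3)^2*(s^2 + s - 6) = (s - 3)^2*(s - 2)*(s + 3)
(5) = (v)*(v^3 - 4*v^2 - v + 4) = v*(v - 1)*(v^2 - 3*v - 4) = v*(v - 4)*(v - 1)*(v + 1)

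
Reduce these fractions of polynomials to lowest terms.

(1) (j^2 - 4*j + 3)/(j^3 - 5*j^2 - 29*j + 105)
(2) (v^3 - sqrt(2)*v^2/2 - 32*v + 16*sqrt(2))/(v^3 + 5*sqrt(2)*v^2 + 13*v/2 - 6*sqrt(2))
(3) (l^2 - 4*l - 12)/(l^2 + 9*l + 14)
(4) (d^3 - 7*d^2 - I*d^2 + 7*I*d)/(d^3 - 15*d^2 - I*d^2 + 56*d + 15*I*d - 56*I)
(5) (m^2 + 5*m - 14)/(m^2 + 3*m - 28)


(1) = (j - 1)/(j^2 - 2*j - 35)
(2) = (4*v - 16*sqrt(2))/(4*v + 6*sqrt(2))
(3) = (l - 6)/(l + 7)
(4) = d/(d - 8)
(5) = (m - 2)/(m - 4)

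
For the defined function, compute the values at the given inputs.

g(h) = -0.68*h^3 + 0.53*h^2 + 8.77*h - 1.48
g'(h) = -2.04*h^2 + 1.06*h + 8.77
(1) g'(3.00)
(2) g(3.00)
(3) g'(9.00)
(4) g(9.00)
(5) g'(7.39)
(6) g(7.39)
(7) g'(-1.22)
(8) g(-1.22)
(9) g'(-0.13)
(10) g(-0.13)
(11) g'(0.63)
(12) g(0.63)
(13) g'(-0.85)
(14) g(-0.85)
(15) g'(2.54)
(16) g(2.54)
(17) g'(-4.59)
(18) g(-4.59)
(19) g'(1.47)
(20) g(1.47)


(1) = -6.41
(2) = 11.24
(3) = -146.93
(4) = -375.34
(5) = -94.81
(6) = -182.16
(7) = 4.44
(8) = -10.16
(9) = 8.60
(10) = -2.61
(11) = 8.63
(12) = 4.09
(13) = 6.40
(14) = -8.13
(15) = -1.70
(16) = 13.07
(17) = -39.07
(18) = 35.19
(19) = 5.92
(20) = 10.40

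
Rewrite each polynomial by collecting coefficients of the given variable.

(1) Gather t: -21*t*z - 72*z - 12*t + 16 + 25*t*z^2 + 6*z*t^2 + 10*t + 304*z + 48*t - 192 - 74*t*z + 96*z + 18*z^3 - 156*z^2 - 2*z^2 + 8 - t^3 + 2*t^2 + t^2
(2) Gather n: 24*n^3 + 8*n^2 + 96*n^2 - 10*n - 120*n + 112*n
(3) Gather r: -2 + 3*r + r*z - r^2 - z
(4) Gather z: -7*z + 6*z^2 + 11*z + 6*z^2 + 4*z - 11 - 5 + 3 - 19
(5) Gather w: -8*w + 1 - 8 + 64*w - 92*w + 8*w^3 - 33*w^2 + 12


(1) = -t^3 + t^2*(6*z + 3) + t*(25*z^2 - 95*z + 46) + 18*z^3 - 158*z^2 + 328*z - 168
(2) = 24*n^3 + 104*n^2 - 18*n
(3) = -r^2 + r*(z + 3) - z - 2
(4) = 12*z^2 + 8*z - 32
(5) = 8*w^3 - 33*w^2 - 36*w + 5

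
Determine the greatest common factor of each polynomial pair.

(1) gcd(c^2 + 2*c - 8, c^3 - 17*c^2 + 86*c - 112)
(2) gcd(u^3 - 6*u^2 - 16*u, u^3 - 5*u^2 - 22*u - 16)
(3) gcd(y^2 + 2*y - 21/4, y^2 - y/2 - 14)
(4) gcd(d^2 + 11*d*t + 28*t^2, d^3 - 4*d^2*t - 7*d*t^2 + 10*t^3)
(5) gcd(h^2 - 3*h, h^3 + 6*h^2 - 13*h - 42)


(1) = gcd((c - 2)*(c + 4), (c - 8)*(c - 7)*(c - 2)) = c - 2
(2) = gcd(u*(u - 8)*(u + 2), (u - 8)*(u + 1)*(u + 2)) = u^2 - 6*u - 16
(3) = gcd((y - 3/2)*(y + 7/2), (y - 4)*(y + 7/2)) = y + 7/2
(4) = 1
(5) = gcd(h*(h - 3), (h - 3)*(h + 2)*(h + 7)) = h - 3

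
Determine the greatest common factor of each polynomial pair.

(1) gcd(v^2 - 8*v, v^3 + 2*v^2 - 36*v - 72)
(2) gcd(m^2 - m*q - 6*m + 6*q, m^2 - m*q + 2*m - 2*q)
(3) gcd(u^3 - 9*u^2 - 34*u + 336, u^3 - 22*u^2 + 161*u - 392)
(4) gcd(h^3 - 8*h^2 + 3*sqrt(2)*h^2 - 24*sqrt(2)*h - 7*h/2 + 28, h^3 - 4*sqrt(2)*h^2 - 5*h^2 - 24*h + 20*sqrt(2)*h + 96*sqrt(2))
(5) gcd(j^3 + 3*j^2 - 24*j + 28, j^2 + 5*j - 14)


(1) = gcd(v*(v - 8), (v - 6)*(v + 2)*(v + 6)) = 1
(2) = -m + q
(3) = u^2 - 15*u + 56
(4) = h - 8
(5) = j^2 + 5*j - 14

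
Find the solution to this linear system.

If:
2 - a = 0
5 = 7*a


Then:
No Solution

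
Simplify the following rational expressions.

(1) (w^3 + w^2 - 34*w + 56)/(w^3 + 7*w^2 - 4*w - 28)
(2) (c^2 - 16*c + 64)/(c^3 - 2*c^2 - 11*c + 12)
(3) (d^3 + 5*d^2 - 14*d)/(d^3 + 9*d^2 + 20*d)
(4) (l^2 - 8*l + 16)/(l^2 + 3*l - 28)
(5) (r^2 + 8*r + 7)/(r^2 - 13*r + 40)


(1) = (w - 4)/(w + 2)
(2) = (c^2 - 16*c + 64)/(c^3 - 2*c^2 - 11*c + 12)
(3) = (d^2 + 5*d - 14)/(d^2 + 9*d + 20)
(4) = (l - 4)/(l + 7)
(5) = (r^2 + 8*r + 7)/(r^2 - 13*r + 40)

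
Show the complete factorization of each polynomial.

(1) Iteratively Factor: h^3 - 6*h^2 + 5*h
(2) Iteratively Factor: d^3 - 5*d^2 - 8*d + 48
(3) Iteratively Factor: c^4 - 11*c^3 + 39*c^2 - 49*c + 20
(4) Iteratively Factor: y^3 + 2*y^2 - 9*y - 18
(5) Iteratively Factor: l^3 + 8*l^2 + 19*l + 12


(1) = (h)*(h^2 - 6*h + 5) = h*(h - 5)*(h - 1)
(2) = (d - 4)*(d^2 - d - 12) = (d - 4)^2*(d + 3)
(3) = (c - 1)*(c^3 - 10*c^2 + 29*c - 20) = (c - 1)^2*(c^2 - 9*c + 20) = (c - 4)*(c - 1)^2*(c - 5)
(4) = (y - 3)*(y^2 + 5*y + 6) = (y - 3)*(y + 2)*(y + 3)
(5) = (l + 1)*(l^2 + 7*l + 12) = (l + 1)*(l + 4)*(l + 3)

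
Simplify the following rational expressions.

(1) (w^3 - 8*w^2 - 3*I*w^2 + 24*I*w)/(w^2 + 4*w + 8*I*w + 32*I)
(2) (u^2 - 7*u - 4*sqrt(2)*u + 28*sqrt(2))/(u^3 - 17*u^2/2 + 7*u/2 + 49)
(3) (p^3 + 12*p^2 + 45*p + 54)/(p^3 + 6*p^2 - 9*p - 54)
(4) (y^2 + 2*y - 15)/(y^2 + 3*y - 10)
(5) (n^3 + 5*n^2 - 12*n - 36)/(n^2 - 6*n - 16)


(1) = (w^3 + w^2*(-8 - 3*I) + 24*I*w)/(w^2 + w*(4 + 8*I) + 32*I)
(2) = (2*u - 8*sqrt(2))/(2*u^2 - 3*u - 14)
(3) = (p + 3)/(p - 3)
(4) = (y - 3)/(y - 2)
(5) = (n^2 + 3*n - 18)/(n - 8)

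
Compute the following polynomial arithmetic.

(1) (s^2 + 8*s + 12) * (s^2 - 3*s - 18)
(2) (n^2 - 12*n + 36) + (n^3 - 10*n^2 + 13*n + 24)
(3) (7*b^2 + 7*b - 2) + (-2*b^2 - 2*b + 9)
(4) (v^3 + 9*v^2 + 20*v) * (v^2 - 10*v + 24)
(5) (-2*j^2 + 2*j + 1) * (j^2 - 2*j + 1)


(1) = s^4 + 5*s^3 - 30*s^2 - 180*s - 216
(2) = n^3 - 9*n^2 + n + 60
(3) = 5*b^2 + 5*b + 7
(4) = v^5 - v^4 - 46*v^3 + 16*v^2 + 480*v
(5) = -2*j^4 + 6*j^3 - 5*j^2 + 1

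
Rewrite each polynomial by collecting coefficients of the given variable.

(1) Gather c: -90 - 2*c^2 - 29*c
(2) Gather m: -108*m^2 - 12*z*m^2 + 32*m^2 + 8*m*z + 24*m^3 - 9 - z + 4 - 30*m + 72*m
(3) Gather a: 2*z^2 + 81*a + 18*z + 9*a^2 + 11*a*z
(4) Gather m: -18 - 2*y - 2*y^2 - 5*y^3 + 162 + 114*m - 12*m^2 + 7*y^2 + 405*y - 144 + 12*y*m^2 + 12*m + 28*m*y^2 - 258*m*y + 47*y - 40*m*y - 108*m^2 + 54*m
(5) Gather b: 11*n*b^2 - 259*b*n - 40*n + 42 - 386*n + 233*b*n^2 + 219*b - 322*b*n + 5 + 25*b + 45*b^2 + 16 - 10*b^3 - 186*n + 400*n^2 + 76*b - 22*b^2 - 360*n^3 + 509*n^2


(1) = -2*c^2 - 29*c - 90
(2) = 24*m^3 + m^2*(-12*z - 76) + m*(8*z + 42) - z - 5
(3) = 9*a^2 + a*(11*z + 81) + 2*z^2 + 18*z
(4) = m^2*(12*y - 120) + m*(28*y^2 - 298*y + 180) - 5*y^3 + 5*y^2 + 450*y
(5) = -10*b^3 + b^2*(11*n + 23) + b*(233*n^2 - 581*n + 320) - 360*n^3 + 909*n^2 - 612*n + 63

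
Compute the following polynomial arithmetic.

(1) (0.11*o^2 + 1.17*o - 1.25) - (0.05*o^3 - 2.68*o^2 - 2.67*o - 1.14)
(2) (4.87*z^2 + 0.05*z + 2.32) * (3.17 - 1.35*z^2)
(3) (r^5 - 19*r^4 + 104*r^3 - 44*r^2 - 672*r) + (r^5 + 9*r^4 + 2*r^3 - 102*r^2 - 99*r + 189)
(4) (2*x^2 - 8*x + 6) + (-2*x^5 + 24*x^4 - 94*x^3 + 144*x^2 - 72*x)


(1) = -0.05*o^3 + 2.79*o^2 + 3.84*o - 0.11
(2) = -6.5745*z^4 - 0.0675*z^3 + 12.3059*z^2 + 0.1585*z + 7.3544
(3) = 2*r^5 - 10*r^4 + 106*r^3 - 146*r^2 - 771*r + 189
(4) = -2*x^5 + 24*x^4 - 94*x^3 + 146*x^2 - 80*x + 6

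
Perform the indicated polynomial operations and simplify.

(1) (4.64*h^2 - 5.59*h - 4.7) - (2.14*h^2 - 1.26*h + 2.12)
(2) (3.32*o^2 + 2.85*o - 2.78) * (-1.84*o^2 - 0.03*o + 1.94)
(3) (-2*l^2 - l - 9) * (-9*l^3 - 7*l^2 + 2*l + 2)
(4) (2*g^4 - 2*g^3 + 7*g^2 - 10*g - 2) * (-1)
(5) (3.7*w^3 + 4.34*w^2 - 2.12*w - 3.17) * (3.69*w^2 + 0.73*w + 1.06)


(1) = 2.5*h^2 - 4.33*h - 6.82
(2) = -6.1088*o^4 - 5.3436*o^3 + 11.4705*o^2 + 5.6124*o - 5.3932
(3) = 18*l^5 + 23*l^4 + 84*l^3 + 57*l^2 - 20*l - 18
(4) = -2*g^4 + 2*g^3 - 7*g^2 + 10*g + 2
(5) = 13.653*w^5 + 18.7156*w^4 - 0.7326*w^3 - 8.6445*w^2 - 4.5613*w - 3.3602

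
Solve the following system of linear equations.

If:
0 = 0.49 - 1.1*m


Then:
m = 0.45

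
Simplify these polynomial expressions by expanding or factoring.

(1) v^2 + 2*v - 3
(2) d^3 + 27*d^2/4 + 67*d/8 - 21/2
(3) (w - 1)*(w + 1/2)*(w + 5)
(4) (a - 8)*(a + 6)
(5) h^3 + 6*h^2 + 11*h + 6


(1) = (v - 1)*(v + 3)
(2) = (d - 3/4)*(d + 7/2)*(d + 4)
(3) = w^3 + 9*w^2/2 - 3*w - 5/2
(4) = a^2 - 2*a - 48
(5) = (h + 1)*(h + 2)*(h + 3)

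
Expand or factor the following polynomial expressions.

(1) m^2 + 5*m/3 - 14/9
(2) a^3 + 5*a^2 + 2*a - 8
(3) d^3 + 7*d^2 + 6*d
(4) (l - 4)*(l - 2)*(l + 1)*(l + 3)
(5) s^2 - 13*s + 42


(1) = (m - 2/3)*(m + 7/3)
(2) = (a - 1)*(a + 2)*(a + 4)
(3) = d*(d + 1)*(d + 6)
(4) = l^4 - 2*l^3 - 13*l^2 + 14*l + 24
(5) = (s - 7)*(s - 6)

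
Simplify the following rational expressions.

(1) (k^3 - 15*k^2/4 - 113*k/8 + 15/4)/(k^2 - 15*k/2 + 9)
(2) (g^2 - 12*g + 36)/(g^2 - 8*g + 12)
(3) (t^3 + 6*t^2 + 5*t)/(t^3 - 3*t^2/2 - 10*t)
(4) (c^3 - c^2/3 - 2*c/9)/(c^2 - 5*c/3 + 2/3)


(1) = (8*k^2 + 18*k - 5)/(8*k - 12)
(2) = (g - 6)/(g - 2)
(3) = (2*t^2 + 12*t + 10)/(2*t^2 - 3*t - 20)
(4) = (3*c^2 + c)/(3*c - 3)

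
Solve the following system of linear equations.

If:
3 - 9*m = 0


Then:
m = 1/3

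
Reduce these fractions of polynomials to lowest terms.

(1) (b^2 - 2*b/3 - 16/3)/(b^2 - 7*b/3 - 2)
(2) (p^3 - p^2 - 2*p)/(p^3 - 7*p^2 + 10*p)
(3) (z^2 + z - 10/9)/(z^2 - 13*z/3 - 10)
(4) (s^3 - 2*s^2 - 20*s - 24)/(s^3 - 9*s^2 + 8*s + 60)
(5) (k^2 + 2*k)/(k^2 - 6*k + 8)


(1) = (3*b^2 - 2*b - 16)/(3*b^2 - 7*b - 6)
(2) = (p + 1)/(p - 5)
(3) = (3*z - 2)/(3*z - 18)
(4) = (s + 2)/(s - 5)
(5) = (k^2 + 2*k)/(k^2 - 6*k + 8)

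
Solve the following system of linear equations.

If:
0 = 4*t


Then:
t = 0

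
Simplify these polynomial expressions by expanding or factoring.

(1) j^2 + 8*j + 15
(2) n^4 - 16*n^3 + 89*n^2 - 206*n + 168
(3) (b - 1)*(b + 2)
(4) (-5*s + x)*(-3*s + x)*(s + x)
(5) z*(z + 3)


(1) = (j + 3)*(j + 5)
(2) = (n - 7)*(n - 4)*(n - 3)*(n - 2)
(3) = b^2 + b - 2
(4) = 15*s^3 + 7*s^2*x - 7*s*x^2 + x^3
(5) = z^2 + 3*z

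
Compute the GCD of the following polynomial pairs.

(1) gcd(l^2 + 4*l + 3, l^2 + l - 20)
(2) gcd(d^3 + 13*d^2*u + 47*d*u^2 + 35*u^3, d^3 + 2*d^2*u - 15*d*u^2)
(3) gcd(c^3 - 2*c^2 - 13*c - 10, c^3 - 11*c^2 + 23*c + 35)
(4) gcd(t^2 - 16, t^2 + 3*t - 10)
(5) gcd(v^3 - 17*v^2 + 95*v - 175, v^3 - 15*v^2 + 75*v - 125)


(1) = 1
(2) = d + 5*u
(3) = gcd((c - 5)*(c + 1)*(c + 2), (c - 7)*(c - 5)*(c + 1)) = c^2 - 4*c - 5
(4) = 1
(5) = v^2 - 10*v + 25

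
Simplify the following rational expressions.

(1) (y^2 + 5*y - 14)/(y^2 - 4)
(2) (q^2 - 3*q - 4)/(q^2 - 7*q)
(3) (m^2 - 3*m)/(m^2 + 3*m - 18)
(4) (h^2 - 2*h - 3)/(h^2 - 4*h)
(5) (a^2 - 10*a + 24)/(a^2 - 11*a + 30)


(1) = (y + 7)/(y + 2)
(2) = (q^2 - 3*q - 4)/(q^2 - 7*q)
(3) = m/(m + 6)
(4) = (h^2 - 2*h - 3)/(h^2 - 4*h)
(5) = (a - 4)/(a - 5)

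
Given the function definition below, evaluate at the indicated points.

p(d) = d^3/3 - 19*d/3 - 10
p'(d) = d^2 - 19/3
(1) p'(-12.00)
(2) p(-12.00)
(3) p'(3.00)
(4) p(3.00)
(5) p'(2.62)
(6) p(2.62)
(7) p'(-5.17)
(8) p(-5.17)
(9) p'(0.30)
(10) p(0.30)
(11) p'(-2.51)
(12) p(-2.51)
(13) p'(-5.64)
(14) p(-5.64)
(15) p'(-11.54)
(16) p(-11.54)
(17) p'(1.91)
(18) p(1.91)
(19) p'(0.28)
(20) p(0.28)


(1) = 137.67
(2) = -510.00
(3) = 2.67
(4) = -20.00
(5) = 0.53
(6) = -20.60
(7) = 20.40
(8) = -23.32
(9) = -6.24
(10) = -11.89
(11) = -0.03
(12) = 0.63
(13) = 25.48
(14) = -34.08
(15) = 126.84
(16) = -449.18
(17) = -2.69
(18) = -19.77
(19) = -6.25
(20) = -11.77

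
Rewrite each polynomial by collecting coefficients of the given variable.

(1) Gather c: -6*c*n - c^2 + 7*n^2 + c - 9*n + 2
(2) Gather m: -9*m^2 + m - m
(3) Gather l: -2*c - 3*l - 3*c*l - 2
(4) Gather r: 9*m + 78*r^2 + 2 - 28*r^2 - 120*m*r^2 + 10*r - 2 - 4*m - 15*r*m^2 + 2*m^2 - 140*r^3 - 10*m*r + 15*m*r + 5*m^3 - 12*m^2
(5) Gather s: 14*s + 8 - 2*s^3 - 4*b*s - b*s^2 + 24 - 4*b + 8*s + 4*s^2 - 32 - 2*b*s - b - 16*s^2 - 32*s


(1) = -c^2 + c*(1 - 6*n) + 7*n^2 - 9*n + 2
(2) = -9*m^2
(3) = -2*c + l*(-3*c - 3) - 2
(4) = 5*m^3 - 10*m^2 + 5*m - 140*r^3 + r^2*(50 - 120*m) + r*(-15*m^2 + 5*m + 10)
(5) = -5*b - 2*s^3 + s^2*(-b - 12) + s*(-6*b - 10)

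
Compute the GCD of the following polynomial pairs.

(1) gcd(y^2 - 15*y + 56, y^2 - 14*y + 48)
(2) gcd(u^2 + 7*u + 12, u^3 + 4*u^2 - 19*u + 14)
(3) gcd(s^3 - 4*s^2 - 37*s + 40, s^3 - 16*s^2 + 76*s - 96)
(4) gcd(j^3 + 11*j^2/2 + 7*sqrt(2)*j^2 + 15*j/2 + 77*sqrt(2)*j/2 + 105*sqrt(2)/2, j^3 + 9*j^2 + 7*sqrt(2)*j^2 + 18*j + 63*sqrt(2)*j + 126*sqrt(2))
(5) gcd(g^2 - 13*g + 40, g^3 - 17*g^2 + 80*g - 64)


(1) = y - 8
(2) = 1
(3) = gcd((s - 8)*(s - 1)*(s + 5), (s - 8)*(s - 6)*(s - 2)) = s - 8
(4) = j^2 + j*(3 + 7*sqrt(2)) + 21*sqrt(2)
(5) = g - 8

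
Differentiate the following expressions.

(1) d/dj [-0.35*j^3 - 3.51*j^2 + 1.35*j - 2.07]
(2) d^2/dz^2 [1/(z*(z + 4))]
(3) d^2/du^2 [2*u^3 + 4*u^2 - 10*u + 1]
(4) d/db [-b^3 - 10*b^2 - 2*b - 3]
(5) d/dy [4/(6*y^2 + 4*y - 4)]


(1) = -1.05*j^2 - 7.02*j + 1.35
(2) = 2*(z^2 + z*(z + 4) + (z + 4)^2)/(z^3*(z + 4)^3)
(3) = 12*u + 8
(4) = -3*b^2 - 20*b - 2
(5) = 4*(-3*y - 1)/(3*y^2 + 2*y - 2)^2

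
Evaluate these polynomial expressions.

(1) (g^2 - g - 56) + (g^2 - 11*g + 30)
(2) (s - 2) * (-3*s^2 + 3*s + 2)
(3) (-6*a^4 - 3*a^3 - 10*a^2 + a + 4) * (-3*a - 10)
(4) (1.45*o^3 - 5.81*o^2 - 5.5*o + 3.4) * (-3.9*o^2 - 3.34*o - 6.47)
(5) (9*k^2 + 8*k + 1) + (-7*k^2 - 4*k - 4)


(1) = 2*g^2 - 12*g - 26
(2) = -3*s^3 + 9*s^2 - 4*s - 4
(3) = 18*a^5 + 69*a^4 + 60*a^3 + 97*a^2 - 22*a - 40
(4) = -5.655*o^5 + 17.816*o^4 + 31.4739*o^3 + 42.7007*o^2 + 24.229*o - 21.998
(5) = 2*k^2 + 4*k - 3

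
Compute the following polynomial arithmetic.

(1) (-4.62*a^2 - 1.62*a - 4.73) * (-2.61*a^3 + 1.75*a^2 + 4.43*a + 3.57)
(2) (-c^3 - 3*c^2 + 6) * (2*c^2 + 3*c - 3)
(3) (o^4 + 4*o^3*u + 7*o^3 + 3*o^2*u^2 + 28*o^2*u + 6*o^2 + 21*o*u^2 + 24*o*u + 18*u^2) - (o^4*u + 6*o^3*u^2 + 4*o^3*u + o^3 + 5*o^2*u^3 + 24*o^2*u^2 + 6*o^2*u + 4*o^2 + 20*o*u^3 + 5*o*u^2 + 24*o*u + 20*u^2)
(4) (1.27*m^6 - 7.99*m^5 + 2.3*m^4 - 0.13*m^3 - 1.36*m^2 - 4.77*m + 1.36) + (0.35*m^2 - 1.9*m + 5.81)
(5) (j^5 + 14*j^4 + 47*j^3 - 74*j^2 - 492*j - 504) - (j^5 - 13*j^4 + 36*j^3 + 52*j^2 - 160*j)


(1) = 12.0582*a^5 - 3.8568*a^4 - 10.9563*a^3 - 31.9475*a^2 - 26.7373*a - 16.8861
(2) = -2*c^5 - 9*c^4 - 6*c^3 + 21*c^2 + 18*c - 18
(3) = -o^4*u + o^4 - 6*o^3*u^2 + 6*o^3 - 5*o^2*u^3 - 21*o^2*u^2 + 22*o^2*u + 2*o^2 - 20*o*u^3 + 16*o*u^2 - 2*u^2
(4) = 1.27*m^6 - 7.99*m^5 + 2.3*m^4 - 0.13*m^3 - 1.01*m^2 - 6.67*m + 7.17
(5) = 27*j^4 + 11*j^3 - 126*j^2 - 332*j - 504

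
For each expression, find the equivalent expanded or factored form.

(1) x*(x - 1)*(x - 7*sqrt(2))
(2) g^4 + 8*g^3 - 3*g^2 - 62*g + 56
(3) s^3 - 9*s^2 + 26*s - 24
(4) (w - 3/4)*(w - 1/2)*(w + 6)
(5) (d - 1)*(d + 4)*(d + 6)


(1) = x^3 - 7*sqrt(2)*x^2 - x^2 + 7*sqrt(2)*x
(2) = (g - 2)*(g - 1)*(g + 4)*(g + 7)
(3) = (s - 4)*(s - 3)*(s - 2)
(4) = w^3 + 19*w^2/4 - 57*w/8 + 9/4
(5) = d^3 + 9*d^2 + 14*d - 24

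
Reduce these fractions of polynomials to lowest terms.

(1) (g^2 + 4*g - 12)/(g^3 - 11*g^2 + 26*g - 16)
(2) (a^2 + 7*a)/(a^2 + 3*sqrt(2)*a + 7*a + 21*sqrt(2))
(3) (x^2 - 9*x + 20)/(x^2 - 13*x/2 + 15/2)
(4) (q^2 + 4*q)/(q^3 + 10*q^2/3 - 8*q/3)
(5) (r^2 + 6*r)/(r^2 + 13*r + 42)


(1) = (g + 6)/(g^2 - 9*g + 8)
(2) = a/(a + 3*sqrt(2))
(3) = (2*x - 8)/(2*x - 3)
(4) = 3/(3*q - 2)
(5) = r/(r + 7)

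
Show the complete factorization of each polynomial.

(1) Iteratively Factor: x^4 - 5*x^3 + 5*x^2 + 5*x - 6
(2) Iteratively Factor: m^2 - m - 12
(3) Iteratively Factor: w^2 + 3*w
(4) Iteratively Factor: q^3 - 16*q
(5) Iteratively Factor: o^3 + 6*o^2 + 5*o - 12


(1) = (x - 3)*(x^3 - 2*x^2 - x + 2) = (x - 3)*(x - 1)*(x^2 - x - 2) = (x - 3)*(x - 2)*(x - 1)*(x + 1)
(2) = (m + 3)*(m - 4)
(3) = (w + 3)*(w)
(4) = (q + 4)*(q^2 - 4*q) = q*(q + 4)*(q - 4)
(5) = (o + 3)*(o^2 + 3*o - 4) = (o + 3)*(o + 4)*(o - 1)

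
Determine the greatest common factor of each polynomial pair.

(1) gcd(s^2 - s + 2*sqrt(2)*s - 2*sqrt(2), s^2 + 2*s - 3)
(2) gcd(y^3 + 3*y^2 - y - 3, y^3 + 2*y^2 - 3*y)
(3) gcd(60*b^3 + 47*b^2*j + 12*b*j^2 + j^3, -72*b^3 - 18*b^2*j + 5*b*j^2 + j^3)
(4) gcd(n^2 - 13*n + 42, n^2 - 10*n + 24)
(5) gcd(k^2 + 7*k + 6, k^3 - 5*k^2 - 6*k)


(1) = gcd((s - 1)*(s + 2*sqrt(2)), (s - 1)*(s + 3)) = s - 1
(2) = y^2 + 2*y - 3
(3) = gcd((3*b + j)*(4*b + j)*(5*b + j), (-4*b + j)*(3*b + j)*(6*b + j)) = 3*b + j
(4) = gcd((n - 7)*(n - 6), (n - 6)*(n - 4)) = n - 6
(5) = gcd((k + 1)*(k + 6), k*(k - 6)*(k + 1)) = k + 1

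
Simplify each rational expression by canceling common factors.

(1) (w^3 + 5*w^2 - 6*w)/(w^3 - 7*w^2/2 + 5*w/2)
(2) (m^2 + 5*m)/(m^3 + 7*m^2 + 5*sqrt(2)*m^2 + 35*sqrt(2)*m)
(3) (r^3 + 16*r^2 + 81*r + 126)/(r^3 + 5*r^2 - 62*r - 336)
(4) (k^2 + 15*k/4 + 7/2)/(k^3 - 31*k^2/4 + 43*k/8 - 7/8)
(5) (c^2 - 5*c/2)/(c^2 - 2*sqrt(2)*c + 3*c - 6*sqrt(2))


(1) = (2*w + 12)/(2*w - 5)
(2) = (m + 5)/(m^2 + m*(7 + 5*sqrt(2)) + 35*sqrt(2))
(3) = (r + 3)/(r - 8)
(4) = (8*k^2 + 30*k + 28)/(8*k^3 - 62*k^2 + 43*k - 7)
(5) = (2*c^2 - 5*c)/(2*c^2 + c*(6 - 4*sqrt(2)) - 12*sqrt(2))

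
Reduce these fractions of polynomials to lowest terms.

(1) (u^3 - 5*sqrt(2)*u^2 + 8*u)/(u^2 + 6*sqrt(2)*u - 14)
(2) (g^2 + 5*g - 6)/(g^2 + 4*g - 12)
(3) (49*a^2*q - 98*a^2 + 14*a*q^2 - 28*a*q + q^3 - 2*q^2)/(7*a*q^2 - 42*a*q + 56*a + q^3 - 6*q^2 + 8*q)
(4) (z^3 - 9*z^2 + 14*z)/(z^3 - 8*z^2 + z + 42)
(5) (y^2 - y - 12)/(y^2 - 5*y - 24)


(1) = (u^2 - 4*sqrt(2)*u)/(u + 7*sqrt(2))
(2) = (g - 1)/(g - 2)
(3) = (7*a + q)/(q - 4)
(4) = (z^2 - 2*z)/(z^2 - z - 6)
(5) = (y - 4)/(y - 8)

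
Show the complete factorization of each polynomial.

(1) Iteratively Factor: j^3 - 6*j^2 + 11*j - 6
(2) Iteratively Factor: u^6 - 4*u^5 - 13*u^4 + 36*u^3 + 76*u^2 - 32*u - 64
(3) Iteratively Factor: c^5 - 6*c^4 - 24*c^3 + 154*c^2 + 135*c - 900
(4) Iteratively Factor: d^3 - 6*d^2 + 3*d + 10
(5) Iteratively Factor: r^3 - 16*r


(1) = (j - 3)*(j^2 - 3*j + 2) = (j - 3)*(j - 1)*(j - 2)
(2) = (u + 1)*(u^5 - 5*u^4 - 8*u^3 + 44*u^2 + 32*u - 64) = (u - 4)*(u + 1)*(u^4 - u^3 - 12*u^2 - 4*u + 16) = (u - 4)^2*(u + 1)*(u^3 + 3*u^2 - 4) = (u - 4)^2*(u - 1)*(u + 1)*(u^2 + 4*u + 4) = (u - 4)^2*(u - 1)*(u + 1)*(u + 2)*(u + 2)
(3) = (c + 3)*(c^4 - 9*c^3 + 3*c^2 + 145*c - 300) = (c - 5)*(c + 3)*(c^3 - 4*c^2 - 17*c + 60) = (c - 5)*(c + 3)*(c + 4)*(c^2 - 8*c + 15) = (c - 5)*(c - 3)*(c + 3)*(c + 4)*(c - 5)
(4) = (d - 2)*(d^2 - 4*d - 5) = (d - 2)*(d + 1)*(d - 5)
(5) = (r)*(r^2 - 16) = r*(r - 4)*(r + 4)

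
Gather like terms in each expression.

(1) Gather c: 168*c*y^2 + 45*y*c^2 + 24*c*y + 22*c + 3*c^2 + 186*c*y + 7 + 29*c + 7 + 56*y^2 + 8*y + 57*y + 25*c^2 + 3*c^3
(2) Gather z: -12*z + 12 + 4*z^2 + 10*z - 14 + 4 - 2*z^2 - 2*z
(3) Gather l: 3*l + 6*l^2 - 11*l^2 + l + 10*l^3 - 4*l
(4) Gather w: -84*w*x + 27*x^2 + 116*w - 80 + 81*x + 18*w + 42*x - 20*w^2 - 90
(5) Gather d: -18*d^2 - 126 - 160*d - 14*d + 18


(1) = 3*c^3 + c^2*(45*y + 28) + c*(168*y^2 + 210*y + 51) + 56*y^2 + 65*y + 14
(2) = 2*z^2 - 4*z + 2
(3) = 10*l^3 - 5*l^2
(4) = -20*w^2 + w*(134 - 84*x) + 27*x^2 + 123*x - 170
(5) = -18*d^2 - 174*d - 108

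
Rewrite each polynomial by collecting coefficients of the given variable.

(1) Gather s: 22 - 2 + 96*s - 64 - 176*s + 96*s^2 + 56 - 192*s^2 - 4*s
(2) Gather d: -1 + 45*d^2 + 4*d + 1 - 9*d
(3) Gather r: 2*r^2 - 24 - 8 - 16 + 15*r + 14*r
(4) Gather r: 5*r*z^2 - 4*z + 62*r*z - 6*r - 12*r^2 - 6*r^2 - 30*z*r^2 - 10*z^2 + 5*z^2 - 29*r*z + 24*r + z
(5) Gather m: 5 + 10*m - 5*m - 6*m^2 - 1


(1) = -96*s^2 - 84*s + 12
(2) = 45*d^2 - 5*d
(3) = 2*r^2 + 29*r - 48
(4) = r^2*(-30*z - 18) + r*(5*z^2 + 33*z + 18) - 5*z^2 - 3*z
(5) = -6*m^2 + 5*m + 4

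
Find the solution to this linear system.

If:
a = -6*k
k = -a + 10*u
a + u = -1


Then:
a = -12/13
k = 2/13
u = -1/13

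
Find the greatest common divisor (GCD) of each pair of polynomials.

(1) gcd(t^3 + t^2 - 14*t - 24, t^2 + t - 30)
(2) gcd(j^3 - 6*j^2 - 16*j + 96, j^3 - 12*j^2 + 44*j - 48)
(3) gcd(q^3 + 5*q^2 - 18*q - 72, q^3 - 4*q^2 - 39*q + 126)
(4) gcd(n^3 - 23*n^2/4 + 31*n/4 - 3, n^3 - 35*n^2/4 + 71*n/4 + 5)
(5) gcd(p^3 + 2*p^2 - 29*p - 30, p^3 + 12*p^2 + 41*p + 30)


(1) = 1
(2) = gcd((j - 6)*(j - 4)*(j + 4), (j - 6)*(j - 4)*(j - 2)) = j^2 - 10*j + 24
(3) = q + 6
(4) = gcd((n - 4)*(n - 1)*(n - 3/4), (n - 5)*(n - 4)*(n + 1/4)) = n - 4
(5) = gcd((p - 5)*(p + 1)*(p + 6), (p + 1)*(p + 5)*(p + 6)) = p^2 + 7*p + 6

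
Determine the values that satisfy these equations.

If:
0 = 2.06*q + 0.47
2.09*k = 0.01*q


Then:
k = -0.00
q = -0.23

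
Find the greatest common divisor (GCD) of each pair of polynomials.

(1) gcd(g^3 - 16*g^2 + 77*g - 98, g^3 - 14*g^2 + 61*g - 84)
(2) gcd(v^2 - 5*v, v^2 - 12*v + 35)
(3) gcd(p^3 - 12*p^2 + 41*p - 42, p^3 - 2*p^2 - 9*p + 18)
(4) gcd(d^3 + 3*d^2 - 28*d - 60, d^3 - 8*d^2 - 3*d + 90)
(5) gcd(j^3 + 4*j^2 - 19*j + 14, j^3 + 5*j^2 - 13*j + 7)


(1) = gcd((g - 7)^2*(g - 2), (g - 7)*(g - 4)*(g - 3)) = g - 7
(2) = v - 5
(3) = gcd((p - 7)*(p - 3)*(p - 2), (p - 3)*(p - 2)*(p + 3)) = p^2 - 5*p + 6
(4) = gcd((d - 5)*(d + 2)*(d + 6), (d - 6)*(d - 5)*(d + 3)) = d - 5
(5) = j^2 + 6*j - 7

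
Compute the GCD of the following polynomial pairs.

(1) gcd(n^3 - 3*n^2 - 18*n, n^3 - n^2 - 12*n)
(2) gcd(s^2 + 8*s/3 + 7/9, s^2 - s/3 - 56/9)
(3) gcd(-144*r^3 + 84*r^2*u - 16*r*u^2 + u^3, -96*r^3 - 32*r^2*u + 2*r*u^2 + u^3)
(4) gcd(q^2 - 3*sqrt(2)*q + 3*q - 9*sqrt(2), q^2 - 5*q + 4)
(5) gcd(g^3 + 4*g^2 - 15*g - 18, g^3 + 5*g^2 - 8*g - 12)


(1) = n^2 + 3*n
(2) = s + 7/3
(3) = 6*r - u
(4) = 1
(5) = g^2 + 7*g + 6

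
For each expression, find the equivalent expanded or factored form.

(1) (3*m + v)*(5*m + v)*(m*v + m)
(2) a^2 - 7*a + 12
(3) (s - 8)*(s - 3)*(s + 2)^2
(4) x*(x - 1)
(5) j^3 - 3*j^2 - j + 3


(1) = 15*m^3*v + 15*m^3 + 8*m^2*v^2 + 8*m^2*v + m*v^3 + m*v^2
(2) = (a - 4)*(a - 3)
(3) = s^4 - 7*s^3 - 16*s^2 + 52*s + 96
(4) = x^2 - x
(5) = (j - 3)*(j - 1)*(j + 1)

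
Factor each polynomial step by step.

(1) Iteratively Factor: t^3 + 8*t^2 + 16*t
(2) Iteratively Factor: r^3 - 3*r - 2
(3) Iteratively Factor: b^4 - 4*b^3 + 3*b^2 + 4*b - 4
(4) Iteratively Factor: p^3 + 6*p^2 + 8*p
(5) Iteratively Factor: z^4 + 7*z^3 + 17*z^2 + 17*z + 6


(1) = (t + 4)*(t^2 + 4*t) = t*(t + 4)*(t + 4)
(2) = (r + 1)*(r^2 - r - 2) = (r + 1)^2*(r - 2)
(3) = (b - 1)*(b^3 - 3*b^2 + 4) = (b - 1)*(b + 1)*(b^2 - 4*b + 4) = (b - 2)*(b - 1)*(b + 1)*(b - 2)
(4) = (p)*(p^2 + 6*p + 8) = p*(p + 2)*(p + 4)
(5) = (z + 1)*(z^3 + 6*z^2 + 11*z + 6) = (z + 1)*(z + 3)*(z^2 + 3*z + 2) = (z + 1)*(z + 2)*(z + 3)*(z + 1)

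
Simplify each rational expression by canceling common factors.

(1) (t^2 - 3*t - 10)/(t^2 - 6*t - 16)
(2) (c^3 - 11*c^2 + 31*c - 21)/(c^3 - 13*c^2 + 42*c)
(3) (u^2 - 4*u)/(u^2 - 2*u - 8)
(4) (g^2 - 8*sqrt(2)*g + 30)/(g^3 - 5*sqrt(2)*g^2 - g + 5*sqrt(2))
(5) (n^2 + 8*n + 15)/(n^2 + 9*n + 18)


(1) = (t - 5)/(t - 8)
(2) = (c^2 - 4*c + 3)/(c^2 - 6*c)
(3) = u/(u + 2)
(4) = (g - 3*sqrt(2))/(g^2 - 1)
(5) = (n + 5)/(n + 6)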